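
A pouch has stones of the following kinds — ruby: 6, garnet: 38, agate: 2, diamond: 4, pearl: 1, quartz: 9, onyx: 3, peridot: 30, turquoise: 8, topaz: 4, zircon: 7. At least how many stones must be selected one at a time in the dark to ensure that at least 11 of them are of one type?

An adversary could hand out at most 10 stones per type (9 types run out sooner): 6 + 10 + 2 + 4 + 1 + 9 + 3 + 10 + 8 + 4 + 7 = 64 stones and still no type has 11.
By pigeonhole, one more stone lands in a type already at 10, so 65 draws are enough and 64 are not.

65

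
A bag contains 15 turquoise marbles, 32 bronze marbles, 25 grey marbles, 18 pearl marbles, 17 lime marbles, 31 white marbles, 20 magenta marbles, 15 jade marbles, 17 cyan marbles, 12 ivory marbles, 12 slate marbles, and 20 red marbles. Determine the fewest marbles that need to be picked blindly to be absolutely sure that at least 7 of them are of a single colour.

Pigeonhole: the 12 colours are the holes; the marbles drawn are the pigeons.
To avoid 7 of any one colour, the worst case takes at most 6 of each colour.
That gives 6 + 6 + 6 + 6 + 6 + 6 + 6 + 6 + 6 + 6 + 6 + 6 = 72 marbles with no colour reaching 7.
The next marble forces some colour to 7, so 72 + 1 = 73.

73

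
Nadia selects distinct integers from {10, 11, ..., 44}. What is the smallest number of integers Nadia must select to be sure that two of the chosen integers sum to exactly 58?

A set avoiding the sum 58 can contain at most one of each pair {x, 58−x}, plus the 5 elements whose complement lies outside the range or equal to its own complement.
The integers 10, …, 29 (20 of them) are such a set: any two sum to at least 10+11 = 21 and at most 28+29 = 57 < 58.
By pigeonhole, any 21st integer completes one of the 15 pairs, so 21 choices force a sum of 58.

21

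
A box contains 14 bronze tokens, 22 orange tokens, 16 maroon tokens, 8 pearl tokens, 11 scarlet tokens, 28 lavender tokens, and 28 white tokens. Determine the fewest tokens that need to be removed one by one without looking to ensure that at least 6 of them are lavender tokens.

In the worst case for collecting lavender tokens, every non-lavender token comes out first.
There are 14 + 22 + 16 + 8 + 11 + 28 = 99 non-lavender tokens altogether.
After those, each further token must be lavender, so 99 + 6 = 105 draws guarantee 6 lavender tokens.

105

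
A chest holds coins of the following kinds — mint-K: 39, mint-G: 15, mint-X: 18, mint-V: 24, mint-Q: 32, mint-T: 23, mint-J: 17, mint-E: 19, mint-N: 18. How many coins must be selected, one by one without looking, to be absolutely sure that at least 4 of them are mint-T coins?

186

In the worst case for collecting mint-T coins, every non-mint-T coin comes out first.
There are 39 + 15 + 18 + 24 + 32 + 17 + 19 + 18 = 182 non-mint-T coins altogether.
After those, each further coin must be mint-T, so 182 + 4 = 186 draws guarantee 4 mint-T coins.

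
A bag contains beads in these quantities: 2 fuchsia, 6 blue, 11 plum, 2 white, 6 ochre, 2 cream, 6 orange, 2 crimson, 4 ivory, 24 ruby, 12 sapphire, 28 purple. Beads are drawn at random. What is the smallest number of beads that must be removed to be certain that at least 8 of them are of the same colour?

59

Put each drawn bead into a box by colour. The largest draw with every box below 8 takes min(count, 7) from each colour; colours with fewer than 7 contribute all they have.
Σ min(cᵢ, 7) = 2 + 6 + 7 + 2 + 6 + 2 + 6 + 2 + 4 + 7 + 7 + 7 = 58.
Draw number 58 + 1 = 59 must push one box to 8.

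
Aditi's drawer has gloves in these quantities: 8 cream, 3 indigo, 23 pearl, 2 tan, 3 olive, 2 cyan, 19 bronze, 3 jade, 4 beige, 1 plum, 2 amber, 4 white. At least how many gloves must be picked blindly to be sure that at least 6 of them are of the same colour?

40

Put each drawn glove into a box by colour. The largest draw with every box below 6 takes min(count, 5) from each colour; colours with fewer than 5 contribute all they have.
Σ min(cᵢ, 5) = 5 + 3 + 5 + 2 + 3 + 2 + 5 + 3 + 4 + 1 + 2 + 4 = 39.
Draw number 39 + 1 = 40 must push one box to 6.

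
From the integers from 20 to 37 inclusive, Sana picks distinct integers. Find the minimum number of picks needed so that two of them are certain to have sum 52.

13

A set avoiding the sum 52 can contain at most one of each pair {x, 52−x}, plus the 6 elements whose complement lies outside the range or equal to its own complement.
The integers 26, …, 37 (12 of them) are such a set: any two sum to at least 26+27 = 53 > 52.
Any 13th integer completes one of the 6 pairs, so 13 choices force a sum of 52.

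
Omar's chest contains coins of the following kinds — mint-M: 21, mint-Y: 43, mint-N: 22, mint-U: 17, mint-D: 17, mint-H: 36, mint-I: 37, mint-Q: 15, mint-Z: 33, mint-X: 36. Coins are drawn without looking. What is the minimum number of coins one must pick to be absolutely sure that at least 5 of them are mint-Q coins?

In the worst case for collecting mint-Q coins, every non-mint-Q coin comes out first.
There are 21 + 43 + 22 + 17 + 17 + 36 + 37 + 33 + 36 = 262 non-mint-Q coins altogether.
After those, each further coin must be mint-Q, so 262 + 5 = 267 draws guarantee 5 mint-Q coins.

267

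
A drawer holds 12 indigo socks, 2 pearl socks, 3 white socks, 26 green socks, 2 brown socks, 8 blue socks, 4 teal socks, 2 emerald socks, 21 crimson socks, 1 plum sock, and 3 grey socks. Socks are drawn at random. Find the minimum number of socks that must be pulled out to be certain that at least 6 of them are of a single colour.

By pigeonhole, the 11 colours are the holes; the socks drawn are the pigeons.
To avoid 6 of any one colour, the worst case takes at most 5 of each colour, or every sock of a colour that has fewer than 5.
That gives 5 + 2 + 3 + 5 + 2 + 5 + 4 + 2 + 5 + 1 + 3 = 37 socks with no colour reaching 6.
The next sock forces some colour to 6, so 37 + 1 = 38.

38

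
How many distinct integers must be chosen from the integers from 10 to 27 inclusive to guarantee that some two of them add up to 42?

13

Group the elements by complementary pair {x, 42−x}: {15,27}, {16,26}, {17,25}, …, giving 6 two-element pairs; the single value 21 (it cannot pair with itself since the integers are distinct); and 5 integers whose partner 42−x falls outside [10,27].
By the pigeonhole principle, treating each of those 12 groups as a pigeonhole, one can pick one integer per group — 12 integers — with no two summing to 42.
The 13th integer lands in an occupied pair, forcing a sum of 42.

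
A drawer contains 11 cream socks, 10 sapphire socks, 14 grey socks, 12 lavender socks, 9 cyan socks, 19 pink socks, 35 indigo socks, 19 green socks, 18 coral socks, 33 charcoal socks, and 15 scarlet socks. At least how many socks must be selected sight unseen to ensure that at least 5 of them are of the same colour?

45

An adversary could hand out at most 4 socks per colour: 4 + 4 + 4 + 4 + 4 + 4 + 4 + 4 + 4 + 4 + 4 = 44 socks and still no colour has 5.
One more sock lands in a colour already at 4, so 45 draws are enough and 44 are not.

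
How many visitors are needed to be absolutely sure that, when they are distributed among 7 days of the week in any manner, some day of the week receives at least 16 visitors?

106

With 105 visitors one could put exactly 15 in each of the 7 days of the week, and no day of the week would reach 16.
One more visitor must land in a day of the week that already has 15, giving it 16.
So 7 × 15 + 1 = 106 visitors are required.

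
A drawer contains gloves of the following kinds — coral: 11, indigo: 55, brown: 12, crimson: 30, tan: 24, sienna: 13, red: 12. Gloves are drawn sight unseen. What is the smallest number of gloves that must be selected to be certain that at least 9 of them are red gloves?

154

In the worst case for collecting red gloves, every non-red glove comes out first.
There are 11 + 55 + 12 + 30 + 24 + 13 = 145 non-red gloves altogether.
After those, each further glove must be red, so 145 + 9 = 154 draws guarantee 9 red gloves.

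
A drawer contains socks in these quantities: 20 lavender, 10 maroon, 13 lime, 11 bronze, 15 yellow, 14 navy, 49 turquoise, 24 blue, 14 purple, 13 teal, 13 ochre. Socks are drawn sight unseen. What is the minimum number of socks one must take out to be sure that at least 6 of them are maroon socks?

192

In the worst case for collecting maroon socks, every non-maroon sock comes out first.
There are 20 + 13 + 11 + 15 + 14 + 49 + 24 + 14 + 13 + 13 = 186 non-maroon socks altogether.
After those, each further sock must be maroon, so 186 + 6 = 192 draws guarantee 6 maroon socks.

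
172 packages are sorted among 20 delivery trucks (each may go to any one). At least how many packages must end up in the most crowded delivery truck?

9

By the pigeonhole principle, the 20 delivery trucks are the holes and the 172 packages are the pigeons.
If every delivery truck held at most 8 packages, the total would be at most 20 × 8 = 160, which is less than 172.
So some delivery truck holds at least ⌈172/20⌉ = 9 packages.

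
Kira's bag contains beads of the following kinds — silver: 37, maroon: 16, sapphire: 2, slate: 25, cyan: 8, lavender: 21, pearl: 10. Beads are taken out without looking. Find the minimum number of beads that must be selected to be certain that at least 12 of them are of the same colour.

65

The 7 colours are the holes; the beads drawn are the pigeons.
To avoid 12 of any one colour, the worst case takes at most 11 of each colour, or every bead of a colour that has fewer than 11.
That gives 11 + 11 + 2 + 11 + 8 + 11 + 10 = 64 beads with no colour reaching 12.
The next bead forces some colour to 12, so 64 + 1 = 65.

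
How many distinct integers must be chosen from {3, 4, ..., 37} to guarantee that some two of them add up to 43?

20

Two chosen integers sum to 43 exactly when both halves of some pair {x, 43−x} with 6 ≤ x ≤ 43−x ≤ 37 are chosen — 16 such pairs.
The remaining 3 elements (those with no distinct partner in range) can never complete a 43-sum, so the worst case takes all of them and one from each pair: 3 + 16 = 19.
Pigeonhole: the 20th integer has to be the second member of some pair, so 19 + 1 = 20.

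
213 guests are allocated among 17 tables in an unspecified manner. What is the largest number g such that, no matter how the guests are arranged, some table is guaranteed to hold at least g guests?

By pigeonhole, the 17 tables are the holes and the 213 guests are the pigeons.
If every table held at most 12 guests, the total would be at most 17 × 12 = 204, which is less than 213.
So some table holds at least ⌈213/17⌉ = 13 guests.

13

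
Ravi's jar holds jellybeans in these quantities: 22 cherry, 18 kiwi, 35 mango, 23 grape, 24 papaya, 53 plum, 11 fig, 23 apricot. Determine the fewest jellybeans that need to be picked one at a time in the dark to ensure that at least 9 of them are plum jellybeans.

In the worst case for collecting plum jellybeans, every non-plum jellybean comes out first.
There are 22 + 18 + 35 + 23 + 24 + 11 + 23 = 156 non-plum jellybeans altogether.
After those, each further jellybean must be plum, so 156 + 9 = 165 draws guarantee 9 plum jellybeans.

165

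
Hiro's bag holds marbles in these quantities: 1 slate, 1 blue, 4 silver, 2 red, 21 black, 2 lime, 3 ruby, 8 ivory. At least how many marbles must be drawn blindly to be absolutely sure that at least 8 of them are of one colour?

28

The 8 colours are the holes; the marbles drawn are the pigeons.
To avoid 8 of any one colour, the worst case takes at most 7 of each colour, or every marble of a colour that has fewer than 7.
That gives 1 + 1 + 4 + 2 + 7 + 2 + 3 + 7 = 27 marbles with no colour reaching 8.
The next marble forces some colour to 8, so 27 + 1 = 28.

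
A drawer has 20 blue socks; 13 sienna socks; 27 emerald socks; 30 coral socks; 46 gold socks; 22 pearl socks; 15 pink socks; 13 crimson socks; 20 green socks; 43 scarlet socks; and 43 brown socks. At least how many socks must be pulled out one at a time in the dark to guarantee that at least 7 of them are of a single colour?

An adversary could hand out at most 6 socks per colour: 6 + 6 + 6 + 6 + 6 + 6 + 6 + 6 + 6 + 6 + 6 = 66 socks and still no colour has 7.
Pigeonhole: one more sock lands in a colour already at 6, so 67 draws are enough and 66 are not.

67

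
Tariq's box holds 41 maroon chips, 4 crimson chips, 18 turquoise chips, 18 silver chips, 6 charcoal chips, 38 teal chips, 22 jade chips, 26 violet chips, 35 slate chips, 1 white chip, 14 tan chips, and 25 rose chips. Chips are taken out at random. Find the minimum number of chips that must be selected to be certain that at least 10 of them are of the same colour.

93

By pigeonhole, put each drawn chip into a box by colour. The largest draw with every box below 10 takes min(count, 9) from each colour; colours with fewer than 9 contribute all they have.
Σ min(cᵢ, 9) = 9 + 4 + 9 + 9 + 6 + 9 + 9 + 9 + 9 + 1 + 9 + 9 = 92.
Draw number 92 + 1 = 93 must push one box to 10.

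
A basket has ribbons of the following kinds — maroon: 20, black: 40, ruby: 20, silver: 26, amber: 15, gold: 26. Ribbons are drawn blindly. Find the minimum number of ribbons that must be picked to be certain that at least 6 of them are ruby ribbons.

133

In the worst case for collecting ruby ribbons, every non-ruby ribbon comes out first.
There are 20 + 40 + 26 + 15 + 26 = 127 non-ruby ribbons altogether.
After those, each further ribbon must be ruby, so 127 + 6 = 133 draws guarantee 6 ruby ribbons.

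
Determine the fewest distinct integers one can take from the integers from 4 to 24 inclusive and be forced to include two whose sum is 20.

Group the elements by complementary pair {x, 20−x}: {4,16}, {5,15}, {6,14}, …, giving 6 two-element pairs; the single value 10 (it cannot pair with itself since the integers are distinct); and 8 integers whose partner 20−x falls outside [4,24].
Treating each of those 15 groups as a pigeonhole, one can pick one integer per group — 15 integers — with no two summing to 20.
The 16th integer lands in an occupied pair, forcing a sum of 20.

16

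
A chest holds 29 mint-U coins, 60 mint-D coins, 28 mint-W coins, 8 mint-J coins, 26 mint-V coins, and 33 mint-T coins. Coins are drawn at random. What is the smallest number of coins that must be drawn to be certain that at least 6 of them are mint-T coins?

157

In the worst case for collecting mint-T coins, every non-mint-T coin comes out first.
There are 29 + 60 + 28 + 8 + 26 = 151 non-mint-T coins altogether.
After those, each further coin must be mint-T, so 151 + 6 = 157 draws guarantee 6 mint-T coins.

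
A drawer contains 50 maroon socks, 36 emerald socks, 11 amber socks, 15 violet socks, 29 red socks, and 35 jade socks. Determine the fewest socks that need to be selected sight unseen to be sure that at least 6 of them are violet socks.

In the worst case for collecting violet socks, every non-violet sock comes out first.
There are 50 + 36 + 11 + 29 + 35 = 161 non-violet socks altogether.
After those, each further sock must be violet, so 161 + 6 = 167 draws guarantee 6 violet socks.

167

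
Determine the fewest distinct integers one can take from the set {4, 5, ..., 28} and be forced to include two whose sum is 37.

16

Group the elements by complementary pair {x, 37−x}: {9,28}, {10,27}, {11,26}, …, giving 10 two-element pairs and 5 integers whose partner 37−x falls outside [4,28].
Treating each of those 15 groups as a pigeonhole, one can pick one integer per group — 15 integers — with no two summing to 37.
The 16th integer lands in an occupied pair, forcing a sum of 37.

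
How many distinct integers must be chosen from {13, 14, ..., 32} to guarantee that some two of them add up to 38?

15

Group the elements by complementary pair {x, 38−x}: {13,25}, {14,24}, {15,23}, …, giving 6 two-element pairs, the single value 19 (it cannot pair with itself since the integers are distinct), and 7 integers whose partner 38−x falls outside [13,32].
Treating each of those 14 groups as a pigeonhole, one can pick one integer per group — 14 integers — with no two summing to 38.
The 15th integer lands in an occupied pair, forcing a sum of 38.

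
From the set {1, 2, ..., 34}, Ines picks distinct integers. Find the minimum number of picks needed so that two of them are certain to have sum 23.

Group the elements by complementary pair {x, 23−x}: {1,22}, {2,21}, {3,20}, …, giving 11 two-element pairs and 12 integers whose partner 23−x falls outside [1,34].
By the pigeonhole principle, treating each of those 23 groups as a pigeonhole, one can pick one integer per group — 23 integers — with no two summing to 23.
The 24th integer lands in an occupied pair, forcing a sum of 23.

24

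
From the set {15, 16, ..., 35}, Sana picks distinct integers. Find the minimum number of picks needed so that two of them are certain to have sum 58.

16

Two chosen integers sum to 58 exactly when both halves of some pair {x, 58−x} with 23 ≤ x ≤ 58−x ≤ 35 are chosen — 6 such pairs.
The remaining 9 elements (those with no distinct partner in range) can never complete a 58-sum, so the worst case takes all of them and one from each pair: 9 + 6 = 15.
The 16th integer has to be the second member of some pair, so 15 + 1 = 16.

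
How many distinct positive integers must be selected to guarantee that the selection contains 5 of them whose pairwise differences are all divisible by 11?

45

Integers whose pairwise differences are multiples of 11 are exactly those sharing a remainder mod 11. The 11 residue classes mod 11 are the pigeonholes.
With 44 integers one could put 4 in each residue class and have no class reach 5.
The 45th integer pushes some class to 5, so 11·4 + 1 = 45.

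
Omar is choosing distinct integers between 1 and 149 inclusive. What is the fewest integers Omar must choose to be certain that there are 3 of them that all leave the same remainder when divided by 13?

27

By pigeonhole, the 13 residue classes mod 13 are the pigeonholes.
With 26 integers one could put 2 in each residue class and have no class reach 3.
The 27th integer pushes some class to 3, so 13·2 + 1 = 27.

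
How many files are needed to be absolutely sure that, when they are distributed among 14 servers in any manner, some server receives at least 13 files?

169

With 168 files one could put exactly 12 in each of the 14 servers, and no server would reach 13.
One more file must land in a server that already has 12, giving it 13.
So 14 × 12 + 1 = 169 files are required.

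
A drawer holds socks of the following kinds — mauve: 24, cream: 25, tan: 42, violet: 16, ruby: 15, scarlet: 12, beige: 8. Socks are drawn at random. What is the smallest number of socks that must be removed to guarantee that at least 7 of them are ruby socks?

In the worst case for collecting ruby socks, every non-ruby sock comes out first.
There are 24 + 25 + 42 + 16 + 12 + 8 = 127 non-ruby socks altogether.
After those, each further sock must be ruby, so 127 + 7 = 134 draws guarantee 7 ruby socks.

134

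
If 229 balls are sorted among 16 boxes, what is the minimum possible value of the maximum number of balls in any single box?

15

By pigeonhole, the 16 boxes are the holes and the 229 balls are the pigeons.
If every box held at most 14 balls, the total would be at most 16 × 14 = 224, which is less than 229.
So some box holds at least ⌈229/16⌉ = 15 balls.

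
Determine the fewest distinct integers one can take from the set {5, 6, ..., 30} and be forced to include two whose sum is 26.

A set avoiding the sum 26 can contain at most one of each pair {x, 26−x}, plus the 10 elements whose complement lies outside the range or equal to its own complement.
The integers 13, …, 30 (18 of them) are such a set: any two sum to at least 13+14 = 27 > 26.
Any 19th integer completes one of the 8 pairs, so 19 choices force a sum of 26.

19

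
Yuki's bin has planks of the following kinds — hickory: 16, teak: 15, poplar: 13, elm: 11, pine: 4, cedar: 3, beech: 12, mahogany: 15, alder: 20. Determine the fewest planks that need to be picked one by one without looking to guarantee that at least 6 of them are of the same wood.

By the pigeonhole principle, put each drawn plank into a box by wood. The largest draw with every box below 6 takes min(count, 5) from each wood; woods with fewer than 5 contribute all they have.
Σ min(cᵢ, 5) = 5 + 5 + 5 + 5 + 4 + 3 + 5 + 5 + 5 = 42.
Draw number 42 + 1 = 43 must push one box to 6.

43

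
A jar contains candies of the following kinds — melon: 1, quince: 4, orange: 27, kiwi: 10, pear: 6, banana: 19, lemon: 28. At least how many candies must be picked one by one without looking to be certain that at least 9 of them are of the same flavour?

Put each drawn candy into a box by flavour. The largest draw with every box below 9 takes min(count, 8) from each flavour; flavours with fewer than 8 contribute all they have.
Σ min(cᵢ, 8) = 1 + 4 + 8 + 8 + 6 + 8 + 8 = 43.
Draw number 43 + 1 = 44 must push one box to 9.

44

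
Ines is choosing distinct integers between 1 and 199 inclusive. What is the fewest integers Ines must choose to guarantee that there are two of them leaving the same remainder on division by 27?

28

The 27 residue classes mod 27 are the pigeonholes.
With 27 integers one could put 1 in each residue class and have no class reach 2.
The 28th integer pushes some class to 2, so 27·1 + 1 = 28.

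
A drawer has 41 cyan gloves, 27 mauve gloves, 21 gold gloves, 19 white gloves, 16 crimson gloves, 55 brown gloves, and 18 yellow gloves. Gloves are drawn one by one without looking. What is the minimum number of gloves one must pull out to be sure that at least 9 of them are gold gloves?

In the worst case for collecting gold gloves, every non-gold glove comes out first.
There are 41 + 27 + 19 + 16 + 55 + 18 = 176 non-gold gloves altogether.
After those, each further glove must be gold, so 176 + 9 = 185 draws guarantee 9 gold gloves.

185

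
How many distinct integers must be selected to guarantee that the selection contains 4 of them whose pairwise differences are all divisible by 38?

115

Integers whose pairwise differences are multiples of 38 are exactly those sharing a remainder mod 38. The 38 residue classes mod 38 are the pigeonholes.
With 114 integers one could put 3 in each residue class and have no class reach 4.
The 115th integer pushes some class to 4, so 38·3 + 1 = 115.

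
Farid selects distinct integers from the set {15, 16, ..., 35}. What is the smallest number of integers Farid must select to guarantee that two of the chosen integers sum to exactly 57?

Two chosen integers sum to 57 exactly when both halves of some pair {x, 57−x} with 22 ≤ x ≤ 57−x ≤ 35 are chosen — 7 such pairs.
The remaining 7 elements (those with no distinct partner in range) can never complete a 57-sum, so the worst case takes all of them and one from each pair: 7 + 7 = 14.
By pigeonhole, the 15th integer has to be the second member of some pair, so 14 + 1 = 15.

15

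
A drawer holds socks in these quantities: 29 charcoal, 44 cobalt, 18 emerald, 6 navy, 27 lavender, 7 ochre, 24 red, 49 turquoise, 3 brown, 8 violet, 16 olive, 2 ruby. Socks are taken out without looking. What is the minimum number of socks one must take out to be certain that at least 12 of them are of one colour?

104

By the pigeonhole principle, put each drawn sock into a box by colour. The largest draw with every box below 12 takes min(count, 11) from each colour; colours with fewer than 11 contribute all they have.
Σ min(cᵢ, 11) = 11 + 11 + 11 + 6 + 11 + 7 + 11 + 11 + 3 + 8 + 11 + 2 = 103.
Draw number 103 + 1 = 104 must push one box to 12.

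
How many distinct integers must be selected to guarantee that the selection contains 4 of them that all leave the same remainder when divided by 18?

By the pigeonhole principle, the 18 residue classes mod 18 are the pigeonholes.
With 54 integers one could put 3 in each residue class and have no class reach 4.
The 55th integer pushes some class to 4, so 18·3 + 1 = 55.

55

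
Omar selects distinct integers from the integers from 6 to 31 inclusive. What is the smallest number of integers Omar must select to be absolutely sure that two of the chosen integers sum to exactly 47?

Two chosen integers sum to 47 exactly when both halves of some pair {x, 47−x} with 16 ≤ x ≤ 47−x ≤ 31 are chosen — 8 such pairs.
The remaining 10 elements (those with no distinct partner in range) can never complete a 47-sum, so the worst case takes all of them and one from each pair: 10 + 8 = 18.
The 19th integer has to be the second member of some pair, so 18 + 1 = 19.

19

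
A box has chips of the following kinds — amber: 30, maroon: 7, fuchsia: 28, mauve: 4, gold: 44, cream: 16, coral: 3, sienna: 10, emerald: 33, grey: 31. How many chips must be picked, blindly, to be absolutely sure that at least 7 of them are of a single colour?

By pigeonhole, put each drawn chip into a box by colour. The largest draw with every box below 7 takes min(count, 6) from each colour; colours with fewer than 6 contribute all they have.
Σ min(cᵢ, 6) = 6 + 6 + 6 + 4 + 6 + 6 + 3 + 6 + 6 + 6 = 55.
Draw number 55 + 1 = 56 must push one box to 7.

56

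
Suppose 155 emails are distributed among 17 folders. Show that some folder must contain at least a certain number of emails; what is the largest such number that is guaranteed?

10

The 17 folders are the holes and the 155 emails are the pigeons.
If every folder held at most 9 emails, the total would be at most 17 × 9 = 153, which is less than 155.
So some folder holds at least ⌈155/17⌉ = 10 emails.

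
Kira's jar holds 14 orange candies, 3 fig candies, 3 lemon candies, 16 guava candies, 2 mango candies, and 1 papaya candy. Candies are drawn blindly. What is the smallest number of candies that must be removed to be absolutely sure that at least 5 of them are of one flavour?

18

Put each drawn candy into a box by flavour. The largest draw with every box below 5 takes min(count, 4) from each flavour; flavours with fewer than 4 contribute all they have.
Σ min(cᵢ, 4) = 4 + 3 + 3 + 4 + 2 + 1 = 17.
Draw number 17 + 1 = 18 must push one box to 5.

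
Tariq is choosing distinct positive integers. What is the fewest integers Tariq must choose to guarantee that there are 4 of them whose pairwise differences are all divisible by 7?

22

Integers whose pairwise differences are multiples of 7 are exactly those sharing a remainder mod 7. The 7 residue classes mod 7 are the pigeonholes.
With 21 integers one could put 3 in each residue class and have no class reach 4.
The 22nd integer pushes some class to 4, so 7·3 + 1 = 22.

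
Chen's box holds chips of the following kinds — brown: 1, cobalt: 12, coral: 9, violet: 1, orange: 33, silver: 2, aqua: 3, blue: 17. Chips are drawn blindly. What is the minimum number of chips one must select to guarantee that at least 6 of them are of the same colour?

28

By the pigeonhole principle, put each drawn chip into a box by colour. The largest draw with every box below 6 takes min(count, 5) from each colour; colours with fewer than 5 contribute all they have.
Σ min(cᵢ, 5) = 1 + 5 + 5 + 1 + 5 + 2 + 3 + 5 = 27.
Draw number 27 + 1 = 28 must push one box to 6.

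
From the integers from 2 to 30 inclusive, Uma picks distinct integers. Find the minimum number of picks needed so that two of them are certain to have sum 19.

22

Two chosen integers sum to 19 exactly when both halves of some pair {x, 19−x} with 2 ≤ x ≤ 19−x ≤ 17 are chosen — 8 such pairs.
The remaining 13 elements (those with no distinct partner in range) can never complete a 19-sum, so the worst case takes all of them and one from each pair: 13 + 8 = 21.
The 22nd integer has to be the second member of some pair, so 21 + 1 = 22.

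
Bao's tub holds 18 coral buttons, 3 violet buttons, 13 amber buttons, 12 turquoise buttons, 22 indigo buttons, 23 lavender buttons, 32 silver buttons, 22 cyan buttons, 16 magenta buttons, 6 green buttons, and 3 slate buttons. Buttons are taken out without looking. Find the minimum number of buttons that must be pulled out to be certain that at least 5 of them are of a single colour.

43

By pigeonhole, the 11 colours are the holes; the buttons drawn are the pigeons.
To avoid 5 of any one colour, the worst case takes at most 4 of each colour, or every button of a colour that has fewer than 4.
That gives 4 + 3 + 4 + 4 + 4 + 4 + 4 + 4 + 4 + 4 + 3 = 42 buttons with no colour reaching 5.
The next button forces some colour to 5, so 42 + 1 = 43.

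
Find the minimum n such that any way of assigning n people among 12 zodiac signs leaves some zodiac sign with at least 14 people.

With 156 people one could put exactly 13 in each of the 12 zodiac signs, and no zodiac sign would reach 14.
One more person must land in a zodiac sign that already has 13, giving it 14.
So 12 × 13 + 1 = 157 people are required.

157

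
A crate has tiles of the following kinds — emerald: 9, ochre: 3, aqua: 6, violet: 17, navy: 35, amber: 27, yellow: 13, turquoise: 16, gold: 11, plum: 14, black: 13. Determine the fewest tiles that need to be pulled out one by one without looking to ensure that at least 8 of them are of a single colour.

73

By pigeonhole, the 11 colours are the holes; the tiles drawn are the pigeons.
To avoid 8 of any one colour, the worst case takes at most 7 of each colour, or every tile of a colour that has fewer than 7.
That gives 7 + 3 + 6 + 7 + 7 + 7 + 7 + 7 + 7 + 7 + 7 = 72 tiles with no colour reaching 8.
The next tile forces some colour to 8, so 72 + 1 = 73.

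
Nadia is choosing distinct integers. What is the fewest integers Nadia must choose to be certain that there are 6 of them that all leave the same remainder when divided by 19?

96

By pigeonhole, the 19 residue classes mod 19 are the pigeonholes.
With 95 integers one could put 5 in each residue class and have no class reach 6.
The 96th integer pushes some class to 6, so 19·5 + 1 = 96.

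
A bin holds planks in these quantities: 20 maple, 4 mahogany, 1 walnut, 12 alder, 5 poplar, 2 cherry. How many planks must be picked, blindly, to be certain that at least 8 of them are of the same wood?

27

An adversary could hand out at most 7 planks per wood (4 woods run out sooner): 7 + 4 + 1 + 7 + 5 + 2 = 26 planks and still no wood has 8.
By the pigeonhole principle, one more plank lands in a wood already at 7, so 27 draws are enough and 26 are not.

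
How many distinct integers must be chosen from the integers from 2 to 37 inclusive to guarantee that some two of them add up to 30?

Two chosen integers sum to 30 exactly when both halves of some pair {x, 30−x} with 2 ≤ x ≤ 30−x ≤ 28 are chosen — 13 such pairs.
The remaining 10 elements (those with no distinct partner in range) can never complete a 30-sum, so the worst case takes all of them and one from each pair: 10 + 13 = 23.
The 24th integer has to be the second member of some pair, so 23 + 1 = 24.

24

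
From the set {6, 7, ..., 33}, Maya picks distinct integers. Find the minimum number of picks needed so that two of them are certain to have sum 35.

Group the elements by complementary pair {x, 35−x}: {6,29}, {7,28}, {8,27}, …, giving 12 two-element pairs and 4 integers whose partner 35−x falls outside [6,33].
By pigeonhole, treating each of those 16 groups as a pigeonhole, one can pick one integer per group — 16 integers — with no two summing to 35.
The 17th integer lands in an occupied pair, forcing a sum of 35.

17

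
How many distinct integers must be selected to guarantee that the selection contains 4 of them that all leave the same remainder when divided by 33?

100

The 33 residue classes mod 33 are the pigeonholes.
With 99 integers one could put 3 in each residue class and have no class reach 4.
The 100th integer pushes some class to 4, so 33·3 + 1 = 100.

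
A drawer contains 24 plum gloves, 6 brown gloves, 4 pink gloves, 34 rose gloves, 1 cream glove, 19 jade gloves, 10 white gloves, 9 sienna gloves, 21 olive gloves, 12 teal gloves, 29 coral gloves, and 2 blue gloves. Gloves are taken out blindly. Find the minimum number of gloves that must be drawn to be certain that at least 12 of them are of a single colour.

99

By pigeonhole, put each drawn glove into a box by colour. The largest draw with every box below 12 takes min(count, 11) from each colour; colours with fewer than 11 contribute all they have.
Σ min(cᵢ, 11) = 11 + 6 + 4 + 11 + 1 + 11 + 10 + 9 + 11 + 11 + 11 + 2 = 98.
Draw number 98 + 1 = 99 must push one box to 12.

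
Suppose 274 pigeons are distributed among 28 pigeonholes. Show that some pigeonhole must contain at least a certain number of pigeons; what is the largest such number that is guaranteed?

The 28 pigeonholes are the holes and the 274 pigeons are the pigeons.
If every pigeonhole held at most 9 pigeons, the total would be at most 28 × 9 = 252, which is less than 274.
So some pigeonhole holds at least ⌈274/28⌉ = 10 pigeons.

10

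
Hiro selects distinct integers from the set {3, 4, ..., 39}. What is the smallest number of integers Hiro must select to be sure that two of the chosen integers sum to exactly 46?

22

Group the elements by complementary pair {x, 46−x}: {7,39}, {8,38}, {9,37}, …, giving 16 two-element pairs, the single value 23 (it cannot pair with itself since the integers are distinct), and 4 integers whose partner 46−x falls outside [3,39].
By the pigeonhole principle, treating each of those 21 groups as a pigeonhole, one can pick one integer per group — 21 integers — with no two summing to 46.
The 22nd integer lands in an occupied pair, forcing a sum of 46.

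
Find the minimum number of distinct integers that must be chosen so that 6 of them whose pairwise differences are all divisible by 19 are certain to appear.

96

Integers whose pairwise differences are multiples of 19 are exactly those sharing a remainder mod 19. Pigeonhole: the 19 residue classes mod 19 are the pigeonholes.
With 95 integers one could put 5 in each residue class and have no class reach 6.
The 96th integer pushes some class to 6, so 19·5 + 1 = 96.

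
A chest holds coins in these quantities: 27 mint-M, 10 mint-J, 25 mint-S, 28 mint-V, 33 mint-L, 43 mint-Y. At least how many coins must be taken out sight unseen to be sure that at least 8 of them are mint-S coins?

149

In the worst case for collecting mint-S coins, every non-mint-S coin comes out first.
There are 27 + 10 + 28 + 33 + 43 = 141 non-mint-S coins altogether.
After those, each further coin must be mint-S, so 141 + 8 = 149 draws guarantee 8 mint-S coins.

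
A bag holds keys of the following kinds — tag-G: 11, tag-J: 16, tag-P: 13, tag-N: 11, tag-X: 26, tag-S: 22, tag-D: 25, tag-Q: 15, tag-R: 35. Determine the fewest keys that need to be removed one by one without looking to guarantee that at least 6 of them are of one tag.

By the pigeonhole principle, put each drawn key into a box by tag. The largest draw with every box below 6 takes min(count, 5) from each tag.
Σ min(cᵢ, 5) = 5 + 5 + 5 + 5 + 5 + 5 + 5 + 5 + 5 = 45.
Draw number 45 + 1 = 46 must push one box to 6.

46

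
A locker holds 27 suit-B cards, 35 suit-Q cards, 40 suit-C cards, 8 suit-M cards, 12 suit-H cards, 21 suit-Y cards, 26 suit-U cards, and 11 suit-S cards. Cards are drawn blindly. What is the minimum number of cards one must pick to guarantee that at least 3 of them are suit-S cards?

172

In the worst case for collecting suit-S cards, every non-suit-S card comes out first.
There are 27 + 35 + 40 + 8 + 12 + 21 + 26 = 169 non-suit-S cards altogether.
After those, each further card must be suit-S, so 169 + 3 = 172 draws guarantee 3 suit-S cards.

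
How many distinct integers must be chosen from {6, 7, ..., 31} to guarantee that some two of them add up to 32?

Two chosen integers sum to 32 exactly when both halves of some pair {x, 32−x} with 6 ≤ x ≤ 32−x ≤ 26 are chosen — 10 such pairs.
The remaining 6 elements (those with no distinct partner in range) can never complete a 32-sum, so the worst case takes all of them and one from each pair: 6 + 10 = 16.
Pigeonhole: the 17th integer has to be the second member of some pair, so 16 + 1 = 17.

17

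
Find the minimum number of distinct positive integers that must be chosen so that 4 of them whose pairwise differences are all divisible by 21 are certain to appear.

Integers whose pairwise differences are multiples of 21 are exactly those sharing a remainder mod 21. The 21 residue classes mod 21 are the pigeonholes.
With 63 integers one could put 3 in each residue class and have no class reach 4.
The 64th integer pushes some class to 4, so 21·3 + 1 = 64.

64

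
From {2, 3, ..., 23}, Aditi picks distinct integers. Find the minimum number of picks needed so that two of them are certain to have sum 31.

Two chosen integers sum to 31 exactly when both halves of some pair {x, 31−x} with 8 ≤ x ≤ 31−x ≤ 23 are chosen — 8 such pairs.
The remaining 6 elements (those with no distinct partner in range) can never complete a 31-sum, so the worst case takes all of them and one from each pair: 6 + 8 = 14.
By the pigeonhole principle, the 15th integer has to be the second member of some pair, so 14 + 1 = 15.

15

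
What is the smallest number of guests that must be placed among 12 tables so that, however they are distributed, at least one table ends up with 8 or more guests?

With 84 guests one could put exactly 7 in each of the 12 tables, and no table would reach 8.
By the pigeonhole principle, one more guest must land in a table that already has 7, giving it 8.
So 12 × 7 + 1 = 85 guests are required.

85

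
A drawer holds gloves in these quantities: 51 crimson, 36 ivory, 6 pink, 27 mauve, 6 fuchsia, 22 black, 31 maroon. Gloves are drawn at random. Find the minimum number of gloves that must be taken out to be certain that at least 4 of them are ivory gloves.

147

In the worst case for collecting ivory gloves, every non-ivory glove comes out first.
There are 51 + 6 + 27 + 6 + 22 + 31 = 143 non-ivory gloves altogether.
After those, each further glove must be ivory, so 143 + 4 = 147 draws guarantee 4 ivory gloves.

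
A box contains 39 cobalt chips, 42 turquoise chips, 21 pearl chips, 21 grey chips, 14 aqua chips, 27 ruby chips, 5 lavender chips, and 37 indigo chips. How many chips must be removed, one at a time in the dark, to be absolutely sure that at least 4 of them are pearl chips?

189

In the worst case for collecting pearl chips, every non-pearl chip comes out first.
There are 39 + 42 + 21 + 14 + 27 + 5 + 37 = 185 non-pearl chips altogether.
After those, each further chip must be pearl, so 185 + 4 = 189 draws guarantee 4 pearl chips.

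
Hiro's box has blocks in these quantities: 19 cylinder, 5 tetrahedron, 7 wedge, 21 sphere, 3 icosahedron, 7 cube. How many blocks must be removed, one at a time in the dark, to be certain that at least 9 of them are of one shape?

An adversary could hand out at most 8 blocks per shape (4 shapes run out sooner): 8 + 5 + 7 + 8 + 3 + 7 = 38 blocks and still no shape has 9.
By pigeonhole, one more block lands in a shape already at 8, so 39 draws are enough and 38 are not.

39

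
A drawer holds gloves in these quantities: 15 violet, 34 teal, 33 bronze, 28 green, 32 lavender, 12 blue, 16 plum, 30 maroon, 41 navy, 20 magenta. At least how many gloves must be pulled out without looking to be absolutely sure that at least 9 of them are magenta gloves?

In the worst case for collecting magenta gloves, every non-magenta glove comes out first.
There are 15 + 34 + 33 + 28 + 32 + 12 + 16 + 30 + 41 = 241 non-magenta gloves altogether.
After those, each further glove must be magenta, so 241 + 9 = 250 draws guarantee 9 magenta gloves.

250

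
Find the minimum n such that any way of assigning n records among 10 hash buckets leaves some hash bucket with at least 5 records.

41

With 40 records one could put exactly 4 in each of the 10 hash buckets, and no hash bucket would reach 5.
One more record must land in a hash bucket that already has 4, giving it 5.
So 10 × 4 + 1 = 41 records are required.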